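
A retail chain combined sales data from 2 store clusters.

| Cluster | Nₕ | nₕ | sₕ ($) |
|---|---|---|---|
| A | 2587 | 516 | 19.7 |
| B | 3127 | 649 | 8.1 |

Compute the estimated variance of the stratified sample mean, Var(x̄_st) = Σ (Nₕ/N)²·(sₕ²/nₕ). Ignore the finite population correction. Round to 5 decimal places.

N = 5714. Term for each stratum: Wₕ²sₕ²/nₕ.
Var(x̄_st) = 0.15416832 + 0.03027615 = 0.18444447 → 0.18444.

0.18444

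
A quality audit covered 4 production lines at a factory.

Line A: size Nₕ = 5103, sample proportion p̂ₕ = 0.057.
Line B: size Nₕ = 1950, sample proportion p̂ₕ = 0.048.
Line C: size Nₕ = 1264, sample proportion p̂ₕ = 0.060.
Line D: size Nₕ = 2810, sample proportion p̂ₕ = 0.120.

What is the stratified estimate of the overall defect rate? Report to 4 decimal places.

0.0717

N = 5103 + 1950 + 1264 + 2810 = 11127.
Overall proportion = Σ (Nₕ/N)·p̂ₕ.
Σ Nₕp̂ₕ = 290.871 + 93.6 + 75.84 + 337.2 = 797.511.
797.511 / 11127 = 0.071673... → 0.0717.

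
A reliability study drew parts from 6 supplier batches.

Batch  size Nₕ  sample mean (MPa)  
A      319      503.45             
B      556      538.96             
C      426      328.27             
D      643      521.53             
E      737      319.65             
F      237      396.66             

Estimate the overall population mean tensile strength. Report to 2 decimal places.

N = 319 + 556 + 426 + 643 + 737 + 237 = 2918.
Overall mean = Σ (Nₕ/N)·x̄ₕ — weight by population share, not a simple average.
Σ Nₕx̄ₕ = 319·503.45 + 556·538.96 + 426·328.27 + 643·521.53 + 737·319.65 + 237·396.66 = 160600.55 + 299661.76 + 139843.02 + 335343.79 + 235582.05 + 94008.42 = 1265039.59.
Divide by N: 1265039.59 / 2918 = 433.5297... → 433.53.

433.53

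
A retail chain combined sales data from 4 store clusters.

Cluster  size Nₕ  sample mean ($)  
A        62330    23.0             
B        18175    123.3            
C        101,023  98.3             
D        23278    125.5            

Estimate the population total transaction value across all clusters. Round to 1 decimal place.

A: 62330·23.0 = 1433590
B: 18175·123.3 = 2240977.5
C: 101023·98.3 = 9930560.9
D: 23278·125.5 = 2921389
τ̂ = Σ Nₕx̄ₕ = 16526517.4.

16526517.4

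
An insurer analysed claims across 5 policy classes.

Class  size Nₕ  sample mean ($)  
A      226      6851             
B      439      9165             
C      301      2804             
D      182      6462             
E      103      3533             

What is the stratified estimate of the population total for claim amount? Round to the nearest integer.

Estimate total by summing Nₕ·x̄ₕ over strata.
226·6851 + 439·9165 + 301·2804 + 182·6462 + 103·3533 = 1548326 + 4023435 + 844004 + 1176084 + 363899 = 7955748.

7955748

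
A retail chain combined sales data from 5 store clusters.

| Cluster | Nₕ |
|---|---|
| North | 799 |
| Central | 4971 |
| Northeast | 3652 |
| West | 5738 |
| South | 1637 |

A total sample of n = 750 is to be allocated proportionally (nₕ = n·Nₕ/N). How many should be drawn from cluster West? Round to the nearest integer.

256

N = 799 + 4971 + 3652 + 5738 + 1637 = 16797.
n_West = 750·5738/16797 = 256.206... → 256.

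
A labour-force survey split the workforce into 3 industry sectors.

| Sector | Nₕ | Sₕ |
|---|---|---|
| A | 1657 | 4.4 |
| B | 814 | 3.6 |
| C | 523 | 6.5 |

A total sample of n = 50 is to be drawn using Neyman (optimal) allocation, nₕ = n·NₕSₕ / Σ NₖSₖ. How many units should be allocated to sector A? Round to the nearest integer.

A: NₕSₕ = 1657·4.4 = 7290.8
B: NₕSₕ = 814·3.6 = 2930.4
C: NₕSₕ = 523·6.5 = 3399.5
Σ NₕSₕ = 13620.7.
n_A = 50·7290.8/13620.7 = 26.764... → 27.

27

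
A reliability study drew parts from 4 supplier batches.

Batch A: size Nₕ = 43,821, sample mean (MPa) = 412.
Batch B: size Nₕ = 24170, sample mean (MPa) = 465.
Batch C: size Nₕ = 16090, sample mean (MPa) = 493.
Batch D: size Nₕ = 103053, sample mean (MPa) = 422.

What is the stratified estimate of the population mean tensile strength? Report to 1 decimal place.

N = 187134; weights Wₕ = Nₕ/N = (0.2342, 0.1292, 0.0860, 0.5507).
x̄_st = Σ Wₕ·x̄ₕ = 0.2342·412 + 0.1292·465 + 0.0860·493 + 0.5507·422 ≈ 431.317...
→ 431.3.

431.3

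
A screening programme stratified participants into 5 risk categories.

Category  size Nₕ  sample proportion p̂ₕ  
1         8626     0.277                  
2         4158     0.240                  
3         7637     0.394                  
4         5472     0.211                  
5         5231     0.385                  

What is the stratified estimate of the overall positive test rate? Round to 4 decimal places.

N = 8626 + 4158 + 7637 + 5472 + 5231 = 31124.
Overall proportion = Σ (Nₕ/N)·p̂ₕ.
Σ Nₕp̂ₕ = 2389.402 + 997.92 + 3008.978 + 1154.592 + 2013.935 = 9564.827.
9564.827 / 31124 = 0.307314... → 0.3073.

0.3073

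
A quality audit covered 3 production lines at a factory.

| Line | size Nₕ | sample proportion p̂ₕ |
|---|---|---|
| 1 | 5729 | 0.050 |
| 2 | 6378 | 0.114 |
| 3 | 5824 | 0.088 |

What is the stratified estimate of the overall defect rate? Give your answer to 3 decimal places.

0.085

Wₕ = Nₕ/N with N = 17931: 0.3195, 0.3557, 0.3248.
p̂_st = 0.3195·0.050 + 0.3557·0.114 + 0.3248·0.088 ≈ 0.08511... → 0.085.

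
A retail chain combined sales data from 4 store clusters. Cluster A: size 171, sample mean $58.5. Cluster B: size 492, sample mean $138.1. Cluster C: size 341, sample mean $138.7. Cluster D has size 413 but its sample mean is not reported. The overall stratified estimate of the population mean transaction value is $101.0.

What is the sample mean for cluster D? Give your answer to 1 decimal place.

43.3

N = 171 + 492 + 341 + 413 = 1417.
Overall total = μ·N = 101.0·1417 = 143117.
Subtract the known strata: 171·58.5 + 492·138.1 + 341·138.7 = 125245.4.
Remaining total for cluster D: 143117 − 125245.4 = 17871.6.
Divide by its size: 17871.6 / 413 = 43.273... → 43.3.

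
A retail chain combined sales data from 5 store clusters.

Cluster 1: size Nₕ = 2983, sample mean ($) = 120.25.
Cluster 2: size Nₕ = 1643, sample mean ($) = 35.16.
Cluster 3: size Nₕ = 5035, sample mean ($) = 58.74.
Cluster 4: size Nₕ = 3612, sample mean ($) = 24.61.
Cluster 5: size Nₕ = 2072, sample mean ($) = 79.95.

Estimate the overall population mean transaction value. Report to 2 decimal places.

63.00

x̄_st = (Σ Nₕx̄ₕ) / (Σ Nₕ) = (2983·120.25 + 1643·35.16 + 5035·58.74 + 3612·24.61 + 2072·79.95) / 15345
= 966777.25 / 15345 = 63.0028... → 63.00.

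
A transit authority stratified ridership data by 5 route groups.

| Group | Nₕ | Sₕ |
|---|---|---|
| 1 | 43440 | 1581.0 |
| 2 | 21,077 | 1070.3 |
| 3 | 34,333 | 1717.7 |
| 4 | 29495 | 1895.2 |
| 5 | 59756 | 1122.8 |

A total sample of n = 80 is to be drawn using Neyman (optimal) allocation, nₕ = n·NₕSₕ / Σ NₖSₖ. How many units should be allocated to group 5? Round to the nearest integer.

1: NₕSₕ = 43440·1581.0 = 68678640
2: NₕSₕ = 21077·1070.3 = 22558713.1
3: NₕSₕ = 34333·1717.7 = 58973794.1
4: NₕSₕ = 29495·1895.2 = 55898924
5: NₕSₕ = 59756·1122.8 = 67094036.8
Σ NₕSₕ = 273204108.
n_5 = 80·67094036.8/273204108 = 19.647... → 20.

20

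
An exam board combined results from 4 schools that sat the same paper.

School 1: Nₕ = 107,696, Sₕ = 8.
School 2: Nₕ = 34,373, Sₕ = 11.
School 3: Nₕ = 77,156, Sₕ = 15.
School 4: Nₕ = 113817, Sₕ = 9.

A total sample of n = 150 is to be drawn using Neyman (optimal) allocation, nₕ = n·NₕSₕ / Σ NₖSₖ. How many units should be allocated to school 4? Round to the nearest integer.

1: NₕSₕ = 107696·8 = 861568
2: NₕSₕ = 34373·11 = 378103
3: NₕSₕ = 77156·15 = 1157340
4: NₕSₕ = 113817·9 = 1024353
Σ NₕSₕ = 3421364.
n_4 = 150·1024353/3421364 = 44.910... → 45.

45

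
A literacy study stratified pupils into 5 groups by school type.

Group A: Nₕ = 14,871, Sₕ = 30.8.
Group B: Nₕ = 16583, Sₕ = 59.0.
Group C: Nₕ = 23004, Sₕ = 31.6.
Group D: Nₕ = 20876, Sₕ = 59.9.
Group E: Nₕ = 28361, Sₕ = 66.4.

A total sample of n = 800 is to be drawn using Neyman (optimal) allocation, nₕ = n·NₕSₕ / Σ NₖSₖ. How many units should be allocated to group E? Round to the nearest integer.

284

A: NₕSₕ = 14871·30.8 = 458026.8
B: NₕSₕ = 16583·59.0 = 978397
C: NₕSₕ = 23004·31.6 = 726926.4
D: NₕSₕ = 20876·59.9 = 1250472.4
E: NₕSₕ = 28361·66.4 = 1883170.4
Σ NₕSₕ = 5296993.
n_E = 800·1883170.4/5296993 = 284.414... → 284.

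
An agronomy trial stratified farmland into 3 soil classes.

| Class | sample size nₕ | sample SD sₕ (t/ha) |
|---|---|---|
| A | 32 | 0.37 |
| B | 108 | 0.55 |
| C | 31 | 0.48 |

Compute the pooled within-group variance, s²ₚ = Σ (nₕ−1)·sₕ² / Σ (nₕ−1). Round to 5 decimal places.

0.25907

Degrees of freedom: 31 + 107 + 30 = 168.
Σ(nₕ−1)sₕ² = 31·0.1369 + 107·0.3025 + 30·0.2304 = 43.5234.
s²ₚ = 43.5234 / 168 = 0.2590679... → 0.25907.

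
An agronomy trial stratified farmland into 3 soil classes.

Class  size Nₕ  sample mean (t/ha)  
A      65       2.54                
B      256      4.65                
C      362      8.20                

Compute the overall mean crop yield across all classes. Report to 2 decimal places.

6.33

N = 683; weights Wₕ = Nₕ/N = (0.0952, 0.3748, 0.5300).
x̄_st = Σ Wₕ·x̄ₕ = 0.0952·2.54 + 0.3748·4.65 + 0.5300·8.20 ≈ 6.3307...
→ 6.33.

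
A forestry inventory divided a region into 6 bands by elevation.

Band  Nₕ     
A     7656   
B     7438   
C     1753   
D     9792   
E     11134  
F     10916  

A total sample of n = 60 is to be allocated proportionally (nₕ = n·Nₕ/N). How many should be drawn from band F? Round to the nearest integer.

N = 7656 + 7438 + 1753 + 9792 + 11134 + 10916 = 48689.
n_F = 60·10916/48689 = 13.452... → 13.

13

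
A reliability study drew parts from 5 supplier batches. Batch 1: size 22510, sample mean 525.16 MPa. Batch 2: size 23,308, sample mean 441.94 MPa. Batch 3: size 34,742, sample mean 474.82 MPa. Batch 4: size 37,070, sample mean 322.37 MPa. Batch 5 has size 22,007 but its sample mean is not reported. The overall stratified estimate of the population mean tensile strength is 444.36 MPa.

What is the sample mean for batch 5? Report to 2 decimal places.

N = 22510 + 23308 + 34742 + 37070 + 22007 = 139637.
Overall total = μ·N = 444.36·139637 = 62049097.32.
Subtract the known strata: 22510·525.16 + 23308·441.94 + 34742·474.82 + 37070·322.37 = 50568541.46.
Remaining total for batch 5: 62049097.32 − 50568541.46 = 11480555.86.
Divide by its size: 11480555.86 / 22007 = 521.6775... → 521.68.

521.68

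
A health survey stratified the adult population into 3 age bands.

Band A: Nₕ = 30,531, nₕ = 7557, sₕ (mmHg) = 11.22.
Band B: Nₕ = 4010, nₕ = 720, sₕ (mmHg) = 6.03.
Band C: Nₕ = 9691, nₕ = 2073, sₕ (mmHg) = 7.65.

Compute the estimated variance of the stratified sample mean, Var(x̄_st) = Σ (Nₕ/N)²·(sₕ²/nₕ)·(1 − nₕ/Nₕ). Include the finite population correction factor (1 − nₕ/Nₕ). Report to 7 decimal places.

N = 44232; Wₕ = Nₕ/N.
band A: (30531/44232)²·11.22²/7557·(1 − 7557/30531) = 0.0059722886
band B: (4010/44232)²·6.03²/720·(1 − 720/4010) = 0.0003405409
band C: (9691/44232)²·7.65²/2073·(1 − 2073/9691) = 0.0010652707
Sum = 0.0073781001 → 0.0073781.

0.0073781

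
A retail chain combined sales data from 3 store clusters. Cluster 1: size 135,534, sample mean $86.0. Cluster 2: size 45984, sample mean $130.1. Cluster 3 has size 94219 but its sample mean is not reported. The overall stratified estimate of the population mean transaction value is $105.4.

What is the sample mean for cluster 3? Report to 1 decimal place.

Σ Nₕx̄ₕ = N·μ, so 94219·x̄_3 = 275737·105.4 − (135534·86.0 + 45984·130.1).
= 29062679.8 − 17638442.4 = 11424237.4.
x̄_3 = 11424237.4 / 94219 = 121.252... → 121.3.

121.3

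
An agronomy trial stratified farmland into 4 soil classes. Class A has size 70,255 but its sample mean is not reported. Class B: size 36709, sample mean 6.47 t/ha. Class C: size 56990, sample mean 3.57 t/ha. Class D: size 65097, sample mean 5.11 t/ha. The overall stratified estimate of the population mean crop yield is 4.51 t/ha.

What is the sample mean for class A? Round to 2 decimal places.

Σ Nₕx̄ₕ = N·μ, so 70255·x̄_A = 229051·4.51 − (36709·6.47 + 56990·3.57 + 65097·5.11).
= 1033020.01 − 773607.2 = 259412.81.
x̄_A = 259412.81 / 70255 = 3.6924... → 3.69.

3.69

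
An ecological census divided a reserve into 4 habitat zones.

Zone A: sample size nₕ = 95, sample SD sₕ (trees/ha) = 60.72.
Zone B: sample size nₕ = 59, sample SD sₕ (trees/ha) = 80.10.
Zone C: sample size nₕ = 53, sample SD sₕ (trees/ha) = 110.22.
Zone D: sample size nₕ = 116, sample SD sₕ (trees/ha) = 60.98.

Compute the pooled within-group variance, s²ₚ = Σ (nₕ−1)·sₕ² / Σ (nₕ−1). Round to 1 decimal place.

5573.8

Degrees of freedom: 94 + 58 + 52 + 115 = 319.
Σ(nₕ−1)sₕ² = 94·3686.9184 + 58·6416.01 + 52·12148.4484 + 115·3718.5604 = 1778052.6724.
s²ₚ = 1778052.6724 / 319 = 5573.833... → 5573.8.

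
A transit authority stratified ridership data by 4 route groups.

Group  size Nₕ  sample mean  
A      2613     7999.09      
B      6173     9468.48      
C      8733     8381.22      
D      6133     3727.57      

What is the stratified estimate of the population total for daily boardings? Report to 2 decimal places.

175404930.28

Population total = Σ Nₕ·x̄ₕ (each stratum's size times its mean).
2613·7999.09 + 6173·9468.48 + 8733·8381.22 + 6133·3727.57 = 20901622.17 + 58448927.04 + 73193194.26 + 22861186.81 = 175404930.28.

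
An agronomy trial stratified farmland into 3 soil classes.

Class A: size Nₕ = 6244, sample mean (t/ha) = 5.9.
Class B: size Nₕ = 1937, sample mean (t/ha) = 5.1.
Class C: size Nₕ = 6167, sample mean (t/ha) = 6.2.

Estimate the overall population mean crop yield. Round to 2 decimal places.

x̄_st = (Σ Nₕx̄ₕ) / (Σ Nₕ) = (6244·5.9 + 1937·5.1 + 6167·6.2) / 14348
= 84953.7 / 14348 = 5.9209... → 5.92.

5.92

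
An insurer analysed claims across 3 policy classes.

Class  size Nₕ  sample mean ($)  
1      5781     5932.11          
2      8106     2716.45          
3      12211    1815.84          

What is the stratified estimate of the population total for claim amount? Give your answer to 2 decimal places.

78486293.85

Estimate total by summing Nₕ·x̄ₕ over strata.
5781·5932.11 + 8106·2716.45 + 12211·1815.84 = 34293527.91 + 22019543.7 + 22173222.24 = 78486293.85.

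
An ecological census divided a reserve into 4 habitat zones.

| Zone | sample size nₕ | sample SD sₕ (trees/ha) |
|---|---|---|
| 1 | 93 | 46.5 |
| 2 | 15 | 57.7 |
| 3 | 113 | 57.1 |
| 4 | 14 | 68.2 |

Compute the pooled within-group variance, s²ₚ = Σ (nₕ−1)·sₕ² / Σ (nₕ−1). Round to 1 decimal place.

2905.5

1: (93−1)·46.5² = 92·2162.25 = 198927
2: (15−1)·57.7² = 14·3329.29 = 46610.06
3: (113−1)·57.1² = 112·3260.41 = 365165.92
4: (14−1)·68.2² = 13·4651.24 = 60466.12
Numerator = 671169.1; denominator = Σ(nₕ−1) = 231.
s²ₚ = 671169.1/231 = 2905.494... → 2905.5.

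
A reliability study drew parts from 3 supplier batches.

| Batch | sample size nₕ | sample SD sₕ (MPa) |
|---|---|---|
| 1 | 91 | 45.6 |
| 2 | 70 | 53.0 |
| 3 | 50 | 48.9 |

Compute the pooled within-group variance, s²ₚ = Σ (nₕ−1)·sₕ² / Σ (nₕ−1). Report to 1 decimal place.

2394.9

1: (91−1)·45.6² = 90·2079.36 = 187142.4
2: (70−1)·53.0² = 69·2809 = 193821
3: (50−1)·48.9² = 49·2391.21 = 117169.29
Numerator = 498132.69; denominator = Σ(nₕ−1) = 208.
s²ₚ = 498132.69/208 = 2394.869... → 2394.9.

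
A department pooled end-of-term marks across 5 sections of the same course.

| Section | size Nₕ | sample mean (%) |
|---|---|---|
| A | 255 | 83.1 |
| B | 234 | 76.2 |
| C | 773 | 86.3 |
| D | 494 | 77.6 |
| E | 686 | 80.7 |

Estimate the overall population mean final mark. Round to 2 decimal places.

N = 255 + 234 + 773 + 494 + 686 = 2442.
Weight each subgroup mean by Nₕ/N and sum.
Σ Nₕx̄ₕ = 255·83.1 + 234·76.2 + 773·86.3 + 494·77.6 + 686·80.7 = 21190.5 + 17830.8 + 66709.9 + 38334.4 + 55360.2 = 199425.8.
Divide by N: 199425.8 / 2442 = 81.6649... → 81.66.

81.66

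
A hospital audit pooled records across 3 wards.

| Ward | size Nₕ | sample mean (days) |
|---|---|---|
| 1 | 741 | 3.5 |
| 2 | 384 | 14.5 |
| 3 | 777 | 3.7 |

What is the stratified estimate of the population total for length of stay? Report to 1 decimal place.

11036.4

1: 741·3.5 = 2593.5
2: 384·14.5 = 5568
3: 777·3.7 = 2874.9
τ̂ = Σ Nₕx̄ₕ = 11036.4.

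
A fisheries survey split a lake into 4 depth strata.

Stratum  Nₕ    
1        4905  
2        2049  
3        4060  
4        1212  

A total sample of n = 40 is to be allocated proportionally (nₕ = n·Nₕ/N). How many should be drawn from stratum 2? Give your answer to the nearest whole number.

Share of stratum 2 = 2049/12226 = 0.16759.
Allocate 40 × 0.16759 = 6.704... → 7.

7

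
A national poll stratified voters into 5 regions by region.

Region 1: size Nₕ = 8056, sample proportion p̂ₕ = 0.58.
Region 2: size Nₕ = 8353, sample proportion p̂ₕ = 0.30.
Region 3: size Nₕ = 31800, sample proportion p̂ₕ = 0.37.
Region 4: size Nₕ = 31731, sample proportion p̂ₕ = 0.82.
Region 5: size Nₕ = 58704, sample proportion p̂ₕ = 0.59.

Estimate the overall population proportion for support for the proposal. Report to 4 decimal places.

N = 8056 + 8353 + 31800 + 31731 + 58704 = 138644.
Overall proportion = Σ (Nₕ/N)·p̂ₕ.
Σ Nₕp̂ₕ = 4672.48 + 2505.9 + 11766 + 26019.42 + 34635.36 = 79599.16.
79599.16 / 138644 = 0.574126... → 0.5741.

0.5741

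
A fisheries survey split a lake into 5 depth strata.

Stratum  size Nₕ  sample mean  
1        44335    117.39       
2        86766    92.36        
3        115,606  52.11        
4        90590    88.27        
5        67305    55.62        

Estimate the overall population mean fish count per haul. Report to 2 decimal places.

x̄_st = (Σ Nₕx̄ₕ) / (Σ Nₕ) = (44335·117.39 + 86766·92.36 + 115606·52.11 + 90590·88.27 + 67305·55.62) / 404602
= 30982305.47 / 404602 = 76.5748... → 76.57.

76.57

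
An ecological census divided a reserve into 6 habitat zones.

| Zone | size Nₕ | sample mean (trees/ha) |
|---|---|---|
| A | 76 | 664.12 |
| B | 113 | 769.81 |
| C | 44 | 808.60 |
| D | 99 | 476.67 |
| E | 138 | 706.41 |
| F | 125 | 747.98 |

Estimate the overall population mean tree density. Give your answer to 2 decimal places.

691.11

N = 595; weights Wₕ = Nₕ/N = (0.1277, 0.1899, 0.0739, 0.1664, 0.2319, 0.2101).
x̄_st = Σ Wₕ·x̄ₕ = 0.1277·664.12 + 0.1899·769.81 + 0.0739·808.60 + 0.1664·476.67 + 0.2319·706.41 + 0.2101·747.98 ≈ 691.1134...
→ 691.11.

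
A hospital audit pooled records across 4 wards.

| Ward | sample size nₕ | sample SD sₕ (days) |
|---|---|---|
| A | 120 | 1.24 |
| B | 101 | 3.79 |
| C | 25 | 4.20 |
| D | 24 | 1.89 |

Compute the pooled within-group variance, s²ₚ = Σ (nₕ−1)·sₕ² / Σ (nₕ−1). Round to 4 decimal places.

7.9884

Degrees of freedom: 119 + 100 + 24 + 23 = 266.
Σ(nₕ−1)sₕ² = 119·1.5376 + 100·14.3641 + 24·17.64 + 23·3.5721 = 2124.9027.
s²ₚ = 2124.9027 / 266 = 7.988356... → 7.9884.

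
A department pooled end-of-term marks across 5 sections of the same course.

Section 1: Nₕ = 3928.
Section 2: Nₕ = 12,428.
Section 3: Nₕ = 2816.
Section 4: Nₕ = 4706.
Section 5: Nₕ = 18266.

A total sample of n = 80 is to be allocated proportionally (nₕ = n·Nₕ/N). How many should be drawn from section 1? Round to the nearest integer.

N = 3928 + 12428 + 2816 + 4706 + 18266 = 42144.
n_1 = 80·3928/42144 = 7.456... → 7.

7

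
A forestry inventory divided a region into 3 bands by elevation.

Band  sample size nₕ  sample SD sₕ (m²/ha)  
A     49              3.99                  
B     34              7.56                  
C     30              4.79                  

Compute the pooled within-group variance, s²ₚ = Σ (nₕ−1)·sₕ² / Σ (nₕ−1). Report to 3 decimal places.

30.142

A: (49−1)·3.99² = 48·15.9201 = 764.1648
B: (34−1)·7.56² = 33·57.1536 = 1886.0688
C: (30−1)·4.79² = 29·22.9441 = 665.3789
Numerator = 3315.6125; denominator = Σ(nₕ−1) = 110.
s²ₚ = 3315.6125/110 = 30.14193... → 30.142.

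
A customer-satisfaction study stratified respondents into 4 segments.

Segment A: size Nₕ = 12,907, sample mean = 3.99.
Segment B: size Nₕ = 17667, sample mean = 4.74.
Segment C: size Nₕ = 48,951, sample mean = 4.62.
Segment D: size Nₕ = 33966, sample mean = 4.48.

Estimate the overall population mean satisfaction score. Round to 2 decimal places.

4.53

N = 113491; weights Wₕ = Nₕ/N = (0.1137, 0.1557, 0.4313, 0.2993).
x̄_st = Σ Wₕ·x̄ₕ = 0.1137·3.99 + 0.1557·4.74 + 0.4313·4.62 + 0.2993·4.48 ≈ 4.5251...
→ 4.53.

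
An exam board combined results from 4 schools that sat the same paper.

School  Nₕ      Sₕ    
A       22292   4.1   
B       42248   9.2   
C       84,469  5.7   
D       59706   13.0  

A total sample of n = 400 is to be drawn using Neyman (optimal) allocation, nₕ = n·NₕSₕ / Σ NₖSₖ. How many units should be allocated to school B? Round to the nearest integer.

A: NₕSₕ = 22292·4.1 = 91397.2
B: NₕSₕ = 42248·9.2 = 388681.6
C: NₕSₕ = 84469·5.7 = 481473.3
D: NₕSₕ = 59706·13.0 = 776178
Σ NₕSₕ = 1737730.1.
n_B = 400·388681.6/1737730.1 = 89.469... → 89.

89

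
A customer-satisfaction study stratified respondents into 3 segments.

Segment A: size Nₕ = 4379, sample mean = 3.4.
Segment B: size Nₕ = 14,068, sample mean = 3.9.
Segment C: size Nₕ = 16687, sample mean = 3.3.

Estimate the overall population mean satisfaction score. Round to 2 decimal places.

N = 35134; weights Wₕ = Nₕ/N = (0.1246, 0.4004, 0.4750).
x̄_st = Σ Wₕ·x̄ₕ = 0.1246·3.4 + 0.4004·3.9 + 0.4750·3.3 ≈ 3.5527...
→ 3.55.

3.55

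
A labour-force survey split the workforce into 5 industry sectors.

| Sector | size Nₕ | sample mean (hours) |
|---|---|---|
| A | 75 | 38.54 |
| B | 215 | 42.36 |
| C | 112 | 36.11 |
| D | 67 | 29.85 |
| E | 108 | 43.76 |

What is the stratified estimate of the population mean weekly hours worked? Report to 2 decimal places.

39.46

N = 577; weights Wₕ = Nₕ/N = (0.1300, 0.3726, 0.1941, 0.1161, 0.1872).
x̄_st = Σ Wₕ·x̄ₕ = 0.1300·38.54 + 0.3726·42.36 + 0.1941·36.11 + 0.1161·29.85 + 0.1872·43.76 ≈ 39.4597...
→ 39.46.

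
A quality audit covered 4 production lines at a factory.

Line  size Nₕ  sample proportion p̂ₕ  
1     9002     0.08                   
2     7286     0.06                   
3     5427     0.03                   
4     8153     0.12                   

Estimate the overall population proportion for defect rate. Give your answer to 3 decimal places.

0.077

N = 9002 + 7286 + 5427 + 8153 = 29868.
Overall proportion = Σ (Nₕ/N)·p̂ₕ.
Σ Nₕp̂ₕ = 720.16 + 437.16 + 162.81 + 978.36 = 2298.49.
2298.49 / 29868 = 0.07695... → 0.077.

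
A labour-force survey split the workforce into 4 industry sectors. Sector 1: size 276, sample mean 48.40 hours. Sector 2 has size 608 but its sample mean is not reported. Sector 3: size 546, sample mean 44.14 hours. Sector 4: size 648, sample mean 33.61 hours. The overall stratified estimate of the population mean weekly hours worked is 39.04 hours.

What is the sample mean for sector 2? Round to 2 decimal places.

Σ Nₕx̄ₕ = N·μ, so 608·x̄_2 = 2078·39.04 − (276·48.40 + 546·44.14 + 648·33.61).
= 81125.12 − 59238.12 = 21887.
x̄_2 = 21887 / 608 = 35.9984... → 36.00.

36.00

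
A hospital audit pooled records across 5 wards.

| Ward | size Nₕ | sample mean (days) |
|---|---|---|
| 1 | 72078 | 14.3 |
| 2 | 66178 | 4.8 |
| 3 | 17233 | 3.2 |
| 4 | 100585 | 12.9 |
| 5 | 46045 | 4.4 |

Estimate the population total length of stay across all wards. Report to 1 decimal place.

2903659.9

Population total = Σ Nₕ·x̄ₕ (each stratum's size times its mean).
72078·14.3 + 66178·4.8 + 17233·3.2 + 100585·12.9 + 46045·4.4 = 1030715.4 + 317654.4 + 55145.6 + 1297546.5 + 202598 = 2903659.9.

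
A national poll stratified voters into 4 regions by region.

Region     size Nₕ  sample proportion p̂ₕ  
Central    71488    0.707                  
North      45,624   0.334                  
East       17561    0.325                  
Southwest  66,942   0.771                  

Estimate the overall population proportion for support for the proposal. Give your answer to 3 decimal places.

N = 71488 + 45624 + 17561 + 66942 = 201615.
Overall proportion = Σ (Nₕ/N)·p̂ₕ.
Σ Nₕp̂ₕ = 50542.016 + 15238.416 + 5707.325 + 51612.282 = 123100.039.
123100.039 / 201615 = 0.61057... → 0.611.

0.611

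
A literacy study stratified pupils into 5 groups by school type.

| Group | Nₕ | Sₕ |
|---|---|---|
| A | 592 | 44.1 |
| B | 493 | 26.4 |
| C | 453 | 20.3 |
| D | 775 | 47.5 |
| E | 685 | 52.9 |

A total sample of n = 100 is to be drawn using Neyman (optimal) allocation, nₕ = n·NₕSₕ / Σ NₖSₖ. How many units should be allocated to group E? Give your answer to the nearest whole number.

30

A: NₕSₕ = 592·44.1 = 26107.2
B: NₕSₕ = 493·26.4 = 13015.2
C: NₕSₕ = 453·20.3 = 9195.9
D: NₕSₕ = 775·47.5 = 36812.5
E: NₕSₕ = 685·52.9 = 36236.5
Σ NₕSₕ = 121367.3.
n_E = 100·36236.5/121367.3 = 29.857... → 30.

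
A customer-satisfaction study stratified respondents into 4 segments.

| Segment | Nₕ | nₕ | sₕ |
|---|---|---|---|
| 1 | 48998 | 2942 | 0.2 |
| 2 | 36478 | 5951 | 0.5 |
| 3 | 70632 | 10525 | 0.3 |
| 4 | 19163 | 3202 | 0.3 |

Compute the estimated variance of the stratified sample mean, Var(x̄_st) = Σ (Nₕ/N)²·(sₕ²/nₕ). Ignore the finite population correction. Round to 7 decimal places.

0.0000046

N = 175271; Wₕ = Nₕ/N.
segment 1: (48998/175271)²·0.2²/2942 = 0.0000010626
segment 2: (36478/175271)²·0.5²/5951 = 0.0000018197
segment 3: (70632/175271)²·0.3²/10525 = 0.0000013887
segment 4: (19163/175271)²·0.3²/3202 = 0.0000003360
Sum = 0.0000046069 → 0.0000046.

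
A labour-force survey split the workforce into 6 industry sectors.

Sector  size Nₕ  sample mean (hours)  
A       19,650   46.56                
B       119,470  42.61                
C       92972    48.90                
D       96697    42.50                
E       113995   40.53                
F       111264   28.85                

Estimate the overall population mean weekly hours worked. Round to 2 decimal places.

40.60

N = 554048; weights Wₕ = Nₕ/N = (0.0355, 0.2156, 0.1678, 0.1745, 0.2057, 0.2008).
x̄_st = Σ Wₕ·x̄ₕ = 0.0355·46.56 + 0.2156·42.61 + 0.1678·48.90 + 0.1745·42.50 + 0.2057·40.53 + 0.2008·28.85 ≈ 40.5951...
→ 40.60.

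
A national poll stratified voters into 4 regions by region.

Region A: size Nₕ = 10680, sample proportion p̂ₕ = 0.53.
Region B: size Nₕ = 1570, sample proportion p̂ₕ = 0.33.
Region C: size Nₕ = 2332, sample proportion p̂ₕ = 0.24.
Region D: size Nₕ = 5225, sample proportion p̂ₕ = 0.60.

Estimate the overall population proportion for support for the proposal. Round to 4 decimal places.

0.4985

Wₕ = Nₕ/N with N = 19807: 0.5392, 0.0793, 0.1177, 0.2638.
p̂_st = 0.5392·0.53 + 0.0793·0.33 + 0.1177·0.24 + 0.2638·0.60 ≈ 0.498469... → 0.4985.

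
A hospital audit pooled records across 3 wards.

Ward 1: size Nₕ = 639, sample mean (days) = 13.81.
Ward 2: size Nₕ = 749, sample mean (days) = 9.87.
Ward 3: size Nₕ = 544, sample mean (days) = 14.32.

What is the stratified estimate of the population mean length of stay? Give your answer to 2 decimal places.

x̄_st = (Σ Nₕx̄ₕ) / (Σ Nₕ) = (639·13.81 + 749·9.87 + 544·14.32) / 1932
= 24007.3 / 1932 = 12.4261... → 12.43.

12.43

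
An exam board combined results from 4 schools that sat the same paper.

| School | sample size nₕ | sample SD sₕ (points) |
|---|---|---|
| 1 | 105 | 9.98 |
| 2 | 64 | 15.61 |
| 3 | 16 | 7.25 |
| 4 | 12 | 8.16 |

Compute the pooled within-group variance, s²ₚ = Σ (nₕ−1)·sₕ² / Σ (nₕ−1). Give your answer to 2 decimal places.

141.09

1: (105−1)·9.98² = 104·99.6004 = 10358.4416
2: (64−1)·15.61² = 63·243.6721 = 15351.3423
3: (16−1)·7.25² = 15·52.5625 = 788.4375
4: (12−1)·8.16² = 11·66.5856 = 732.4416
Numerator = 27230.663; denominator = Σ(nₕ−1) = 193.
s²ₚ = 27230.663/193 = 141.0915... → 141.09.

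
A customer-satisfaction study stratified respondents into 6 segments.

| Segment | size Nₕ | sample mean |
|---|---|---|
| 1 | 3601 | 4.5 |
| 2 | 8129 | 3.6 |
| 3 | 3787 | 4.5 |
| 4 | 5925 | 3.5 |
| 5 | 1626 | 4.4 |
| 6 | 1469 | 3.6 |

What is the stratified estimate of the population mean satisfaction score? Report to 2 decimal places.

3.90

N = 24537; weights Wₕ = Nₕ/N = (0.1468, 0.3313, 0.1543, 0.2415, 0.0663, 0.0599).
x̄_st = Σ Wₕ·x̄ₕ = 0.1468·4.5 + 0.3313·3.6 + 0.1543·4.5 + 0.2415·3.5 + 0.0663·4.4 + 0.0599·3.6 ≈ 3.8999...
→ 3.90.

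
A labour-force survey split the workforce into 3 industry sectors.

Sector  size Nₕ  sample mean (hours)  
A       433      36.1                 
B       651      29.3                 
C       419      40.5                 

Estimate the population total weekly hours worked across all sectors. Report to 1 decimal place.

A: 433·36.1 = 15631.3
B: 651·29.3 = 19074.3
C: 419·40.5 = 16969.5
τ̂ = Σ Nₕx̄ₕ = 51675.1.

51675.1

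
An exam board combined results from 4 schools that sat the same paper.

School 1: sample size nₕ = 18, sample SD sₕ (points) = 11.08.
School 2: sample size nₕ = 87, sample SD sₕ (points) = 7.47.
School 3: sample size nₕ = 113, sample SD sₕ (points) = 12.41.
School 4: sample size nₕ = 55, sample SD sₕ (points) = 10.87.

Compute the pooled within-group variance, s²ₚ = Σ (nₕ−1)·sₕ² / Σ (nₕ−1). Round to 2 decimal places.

Degrees of freedom: 17 + 86 + 112 + 54 = 269.
Σ(nₕ−1)sₕ² = 17·122.7664 + 86·55.8009 + 112·154.0081 + 54·118.1569 = 30515.286.
s²ₚ = 30515.286 / 269 = 113.4397... → 113.44.

113.44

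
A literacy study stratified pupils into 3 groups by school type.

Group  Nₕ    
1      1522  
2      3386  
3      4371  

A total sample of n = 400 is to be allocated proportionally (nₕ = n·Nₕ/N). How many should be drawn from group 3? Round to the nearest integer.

N = 1522 + 3386 + 4371 = 9279.
n_3 = 400·4371/9279 = 188.425... → 188.

188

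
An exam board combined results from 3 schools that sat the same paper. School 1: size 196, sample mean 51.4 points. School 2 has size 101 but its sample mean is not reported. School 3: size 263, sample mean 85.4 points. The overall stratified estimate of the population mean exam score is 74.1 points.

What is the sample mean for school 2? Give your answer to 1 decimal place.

88.7

Σ Nₕx̄ₕ = N·μ, so 101·x̄_2 = 560·74.1 − (196·51.4 + 263·85.4).
= 41496 − 32534.6 = 8961.4.
x̄_2 = 8961.4 / 101 = 88.727... → 88.7.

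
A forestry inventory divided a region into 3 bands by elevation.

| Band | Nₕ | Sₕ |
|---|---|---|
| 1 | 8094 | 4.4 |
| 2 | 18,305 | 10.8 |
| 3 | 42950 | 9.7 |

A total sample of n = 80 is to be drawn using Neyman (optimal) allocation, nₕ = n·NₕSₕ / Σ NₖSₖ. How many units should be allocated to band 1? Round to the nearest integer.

Σ NₕSₕ = 8094·4.4 + 18305·10.8 + 42950·9.7 = 649922.6.
Share for 1: 35613.6/649922.6 = 0.05480.
n_1 = 80 × 0.05480 = 4.384... → 4.

4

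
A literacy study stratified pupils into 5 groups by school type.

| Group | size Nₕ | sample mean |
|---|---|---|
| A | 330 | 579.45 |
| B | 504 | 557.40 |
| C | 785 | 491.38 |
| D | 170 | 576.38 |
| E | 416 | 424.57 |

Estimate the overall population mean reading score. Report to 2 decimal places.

N = 330 + 504 + 785 + 170 + 416 = 2205.
Overall mean = Σ (Nₕ/N)·x̄ₕ — weight by population share, not a simple average.
Σ Nₕx̄ₕ = 330·579.45 + 504·557.40 + 785·491.38 + 170·576.38 + 416·424.57 = 191218.5 + 280929.6 + 385733.3 + 97984.6 + 176621.12 = 1132487.12.
Divide by N: 1132487.12 / 2205 = 513.5996... → 513.60.

513.60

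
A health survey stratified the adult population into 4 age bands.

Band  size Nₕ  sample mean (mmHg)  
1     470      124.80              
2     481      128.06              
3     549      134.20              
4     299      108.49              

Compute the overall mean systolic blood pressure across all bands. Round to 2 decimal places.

x̄_st = (Σ Nₕx̄ₕ) / (Σ Nₕ) = (470·124.80 + 481·128.06 + 549·134.20 + 299·108.49) / 1799
= 226367.17 / 1799 = 125.8294... → 125.83.

125.83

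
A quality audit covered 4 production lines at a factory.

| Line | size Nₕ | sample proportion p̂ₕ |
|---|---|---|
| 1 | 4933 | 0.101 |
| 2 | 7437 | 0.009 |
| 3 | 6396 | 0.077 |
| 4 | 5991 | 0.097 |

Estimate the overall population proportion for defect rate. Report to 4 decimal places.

N = 4933 + 7437 + 6396 + 5991 = 24757.
Overall proportion = Σ (Nₕ/N)·p̂ₕ.
Σ Nₕp̂ₕ = 498.233 + 66.933 + 492.492 + 581.127 = 1638.785.
1638.785 / 24757 = 0.066195... → 0.0662.

0.0662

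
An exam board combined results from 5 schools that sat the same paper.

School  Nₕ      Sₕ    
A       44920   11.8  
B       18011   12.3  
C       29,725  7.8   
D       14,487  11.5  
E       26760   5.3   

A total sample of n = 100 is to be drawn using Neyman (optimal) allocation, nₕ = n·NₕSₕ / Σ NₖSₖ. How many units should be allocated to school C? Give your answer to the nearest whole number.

18

Σ NₕSₕ = 44920·11.8 + 18011·12.3 + 29725·7.8 + 14487·11.5 + 26760·5.3 = 1291874.8.
Share for C: 231855/1291874.8 = 0.17947.
n_C = 100 × 0.17947 = 17.947... → 18.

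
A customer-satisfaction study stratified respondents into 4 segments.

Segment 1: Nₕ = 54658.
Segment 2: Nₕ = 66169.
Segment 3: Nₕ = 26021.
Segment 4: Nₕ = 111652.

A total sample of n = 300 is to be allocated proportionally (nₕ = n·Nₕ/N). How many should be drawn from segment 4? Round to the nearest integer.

N = 54658 + 66169 + 26021 + 111652 = 258500.
n_4 = 300·111652/258500 = 129.577... → 130.

130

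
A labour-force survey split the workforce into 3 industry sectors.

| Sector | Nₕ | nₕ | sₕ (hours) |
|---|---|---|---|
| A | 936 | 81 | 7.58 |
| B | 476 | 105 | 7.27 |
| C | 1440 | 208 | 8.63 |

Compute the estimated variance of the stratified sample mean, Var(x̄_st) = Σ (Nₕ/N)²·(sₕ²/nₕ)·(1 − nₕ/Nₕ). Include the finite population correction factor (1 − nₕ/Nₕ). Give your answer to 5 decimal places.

N = 2852; Wₕ = Nₕ/N.
sector A: (936/2852)²·7.58²/81·(1 − 81/936) = 0.06979050
sector B: (476/2852)²·7.27²/105·(1 − 105/476) = 0.01092852
sector C: (1440/2852)²·8.63²/208·(1 − 208/1440) = 0.07809665
Sum = 0.15881567 → 0.15882.

0.15882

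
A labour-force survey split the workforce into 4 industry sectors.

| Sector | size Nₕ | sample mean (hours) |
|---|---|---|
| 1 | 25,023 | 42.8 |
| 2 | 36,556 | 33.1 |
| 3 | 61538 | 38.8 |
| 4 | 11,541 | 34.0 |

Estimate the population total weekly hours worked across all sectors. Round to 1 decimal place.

5061056.4

Estimate total by summing Nₕ·x̄ₕ over strata.
25023·42.8 + 36556·33.1 + 61538·38.8 + 11541·34.0 = 1070984.4 + 1210003.6 + 2387674.4 + 392394 = 5061056.4.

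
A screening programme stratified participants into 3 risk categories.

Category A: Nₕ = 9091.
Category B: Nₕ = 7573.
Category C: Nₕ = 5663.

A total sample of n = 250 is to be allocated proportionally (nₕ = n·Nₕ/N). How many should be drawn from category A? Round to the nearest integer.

102

Share of category A = 9091/22327 = 0.40718.
Allocate 250 × 0.40718 = 101.794... → 102.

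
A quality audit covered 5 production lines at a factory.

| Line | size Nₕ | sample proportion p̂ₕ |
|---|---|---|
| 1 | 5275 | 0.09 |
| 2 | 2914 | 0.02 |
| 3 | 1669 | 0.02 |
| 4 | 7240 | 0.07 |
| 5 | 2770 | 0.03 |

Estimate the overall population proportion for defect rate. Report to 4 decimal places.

0.0582

Wₕ = Nₕ/N with N = 19868: 0.2655, 0.1467, 0.0840, 0.3644, 0.1394.
p̂_st = 0.2655·0.09 + 0.1467·0.02 + 0.0840·0.02 + 0.3644·0.07 + 0.1394·0.03 ≈ 0.058200... → 0.0582.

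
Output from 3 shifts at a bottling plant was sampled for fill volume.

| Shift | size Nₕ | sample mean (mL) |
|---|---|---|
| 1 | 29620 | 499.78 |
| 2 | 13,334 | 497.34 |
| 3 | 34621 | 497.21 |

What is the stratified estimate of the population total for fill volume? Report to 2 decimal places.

Population total = Σ Nₕ·x̄ₕ (each stratum's size times its mean).
29620·499.78 + 13334·497.34 + 34621·497.21 = 14803483.6 + 6631531.56 + 17213907.41 = 38648922.57.

38648922.57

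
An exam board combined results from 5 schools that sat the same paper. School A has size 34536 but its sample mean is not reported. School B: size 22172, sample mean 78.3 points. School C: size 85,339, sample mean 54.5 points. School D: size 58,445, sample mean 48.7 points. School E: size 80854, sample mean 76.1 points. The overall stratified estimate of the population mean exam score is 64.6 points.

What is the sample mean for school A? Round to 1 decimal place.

80.7

Σ Nₕx̄ₕ = N·μ, so 34536·x̄_A = 281346·64.6 − (22172·78.3 + 85339·54.5 + 58445·48.7 + 80854·76.1).
= 18174951.6 − 15386304 = 2788647.6.
x̄_A = 2788647.6 / 34536 = 80.746... → 80.7.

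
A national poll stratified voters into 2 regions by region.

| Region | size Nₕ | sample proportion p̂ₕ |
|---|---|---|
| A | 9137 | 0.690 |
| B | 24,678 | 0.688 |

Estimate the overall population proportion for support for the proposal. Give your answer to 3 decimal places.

0.689

N = 9137 + 24678 = 33815.
Overall proportion = Σ (Nₕ/N)·p̂ₕ.
Σ Nₕp̂ₕ = 6304.53 + 16978.464 = 23282.994.
23282.994 / 33815 = 0.68854... → 0.689.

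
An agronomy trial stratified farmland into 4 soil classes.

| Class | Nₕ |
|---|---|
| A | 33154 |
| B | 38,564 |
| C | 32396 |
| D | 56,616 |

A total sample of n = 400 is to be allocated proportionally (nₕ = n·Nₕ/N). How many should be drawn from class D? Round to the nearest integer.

Share of class D = 56616/160730 = 0.35224.
Allocate 400 × 0.35224 = 140.897... → 141.

141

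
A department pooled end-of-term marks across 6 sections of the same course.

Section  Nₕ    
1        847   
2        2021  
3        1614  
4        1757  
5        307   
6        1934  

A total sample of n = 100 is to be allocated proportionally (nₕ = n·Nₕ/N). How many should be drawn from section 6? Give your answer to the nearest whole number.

Share of section 6 = 1934/8480 = 0.22807.
Allocate 100 × 0.22807 = 22.807... → 23.

23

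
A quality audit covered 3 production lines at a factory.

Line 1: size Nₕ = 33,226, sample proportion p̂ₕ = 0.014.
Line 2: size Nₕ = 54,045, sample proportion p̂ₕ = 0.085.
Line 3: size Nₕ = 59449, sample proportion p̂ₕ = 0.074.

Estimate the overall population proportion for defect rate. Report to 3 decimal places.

0.064

Wₕ = Nₕ/N with N = 146720: 0.2265, 0.3684, 0.4052.
p̂_st = 0.2265·0.014 + 0.3684·0.085 + 0.4052·0.074 ≈ 0.06446... → 0.064.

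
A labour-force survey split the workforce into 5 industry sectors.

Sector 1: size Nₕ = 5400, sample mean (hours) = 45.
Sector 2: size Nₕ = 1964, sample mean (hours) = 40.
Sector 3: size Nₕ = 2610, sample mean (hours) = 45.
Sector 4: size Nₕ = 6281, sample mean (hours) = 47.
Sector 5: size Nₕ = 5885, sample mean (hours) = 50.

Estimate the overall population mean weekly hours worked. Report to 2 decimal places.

x̄_st = (Σ Nₕx̄ₕ) / (Σ Nₕ) = (5400·45 + 1964·40 + 2610·45 + 6281·47 + 5885·50) / 22140
= 1028467 / 22140 = 46.4529... → 46.45.

46.45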